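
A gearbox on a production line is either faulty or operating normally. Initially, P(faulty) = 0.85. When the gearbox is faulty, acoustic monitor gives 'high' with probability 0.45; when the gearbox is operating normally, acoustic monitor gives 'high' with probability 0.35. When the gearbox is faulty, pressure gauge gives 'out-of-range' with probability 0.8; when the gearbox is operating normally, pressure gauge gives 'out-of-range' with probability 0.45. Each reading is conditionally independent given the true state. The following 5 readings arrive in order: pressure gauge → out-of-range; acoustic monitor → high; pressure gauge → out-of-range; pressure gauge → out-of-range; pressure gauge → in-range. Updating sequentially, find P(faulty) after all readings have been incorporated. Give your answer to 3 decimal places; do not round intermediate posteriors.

Apply Bayes' rule sequentially, carrying P(faulty) forward.
After pressure gauge='out-of-range': P(faulty) = 0.8·0.8500 / (0.8·0.8500 + 0.45·0.1500) ≈ 0.9097
After acoustic monitor='high': P(faulty) = 0.45·0.9097 / (0.45·0.9097 + 0.35·0.0903) ≈ 0.9283
After pressure gauge='out-of-range': P(faulty) = 0.8·0.9283 / (0.8·0.9283 + 0.45·0.0717) ≈ 0.9584
After pressure gauge='out-of-range': P(faulty) = 0.8·0.9584 / (0.8·0.9584 + 0.45·0.0416) ≈ 0.9762
After pressure gauge='in-range': P(faulty) = 0.2·0.9762 / (0.2·0.9762 + 0.55·0.0238) ≈ 0.9371

0.937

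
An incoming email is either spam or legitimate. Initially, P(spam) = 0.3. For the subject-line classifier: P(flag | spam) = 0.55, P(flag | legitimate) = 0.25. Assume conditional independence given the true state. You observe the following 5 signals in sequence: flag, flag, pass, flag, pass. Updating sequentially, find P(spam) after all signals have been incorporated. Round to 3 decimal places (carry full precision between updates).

Apply Bayes' rule sequentially, carrying P(spam) forward.
After 'flag': P(spam) = 0.55·0.3000 / (0.55·0.3000 + 0.25·0.7000) ≈ 0.4853
After 'flag': P(spam) = 0.55·0.4853 / (0.55·0.4853 + 0.25·0.5147) ≈ 0.6747
After 'pass': P(spam) = 0.45·0.6747 / (0.45·0.6747 + 0.75·0.3253) ≈ 0.5545
After 'flag': P(spam) = 0.55·0.5545 / (0.55·0.5545 + 0.25·0.4455) ≈ 0.7325
After 'pass': P(spam) = 0.45·0.7325 / (0.45·0.7325 + 0.75·0.2675) ≈ 0.6216

0.622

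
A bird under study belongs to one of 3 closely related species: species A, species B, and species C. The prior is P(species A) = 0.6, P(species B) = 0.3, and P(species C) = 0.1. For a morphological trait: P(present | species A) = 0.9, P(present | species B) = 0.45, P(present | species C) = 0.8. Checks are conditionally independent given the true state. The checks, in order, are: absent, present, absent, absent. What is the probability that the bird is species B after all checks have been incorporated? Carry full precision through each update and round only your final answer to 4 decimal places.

After 'absent': normaliser = 0.1·0.6000 + 0.55·0.3000 + 0.2·0.1000; P(species A) ≈ 0.2449, P(species B) ≈ 0.6735, P(species C) ≈ 0.0816
After 'present': normaliser = 0.9·0.2449 + 0.45·0.6735 + 0.8·0.0816; P(species A) ≈ 0.3744, P(species B) ≈ 0.5147, P(species C) ≈ 0.1109
After 'absent': normaliser = 0.1·0.3744 + 0.55·0.5147 + 0.2·0.1109; P(species A) ≈ 0.1092, P(species B) ≈ 0.8260, P(species C) ≈ 0.0647
After 'absent': normaliser = 0.1·0.1092 + 0.55·0.8260 + 0.2·0.0647; P(species A) ≈ 0.0228, P(species B) ≈ 0.9501, P(species C) ≈ 0.0271

0.9501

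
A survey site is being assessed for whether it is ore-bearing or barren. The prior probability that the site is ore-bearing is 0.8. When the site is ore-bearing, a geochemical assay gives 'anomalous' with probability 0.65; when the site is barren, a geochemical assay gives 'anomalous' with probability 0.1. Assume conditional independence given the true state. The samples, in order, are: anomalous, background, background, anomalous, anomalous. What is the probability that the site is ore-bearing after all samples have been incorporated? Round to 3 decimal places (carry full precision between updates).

After 'anomalous': P(ore) = 0.65·0.8000 / (0.65·0.8000 + 0.1·0.2000) ≈ 0.9630
After 'background': P(ore) = 0.35·0.9630 / (0.35·0.9630 + 0.9·0.0370) ≈ 0.9100
After 'background': P(ore) = 0.35·0.9100 / (0.35·0.9100 + 0.9·0.0900) ≈ 0.7972
After 'anomalous': P(ore) = 0.65·0.7972 / (0.65·0.7972 + 0.1·0.2028) ≈ 0.9623
After 'anomalous': P(ore) = 0.65·0.9623 / (0.65·0.9623 + 0.1·0.0377) ≈ 0.9940

0.994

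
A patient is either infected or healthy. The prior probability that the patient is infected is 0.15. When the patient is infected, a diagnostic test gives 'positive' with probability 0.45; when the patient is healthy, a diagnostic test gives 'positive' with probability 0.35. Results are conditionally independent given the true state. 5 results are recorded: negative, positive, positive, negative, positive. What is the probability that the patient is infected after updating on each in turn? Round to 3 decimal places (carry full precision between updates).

Each posterior becomes the prior for the next update.
After 'negative': P(infected) = 0.55·0.1500 / (0.55·0.1500 + 0.65·0.8500) ≈ 0.1299
After 'positive': P(infected) = 0.45·0.1299 / (0.45·0.1299 + 0.35·0.8701) ≈ 0.1611
After 'positive': P(infected) = 0.45·0.1611 / (0.45·0.1611 + 0.35·0.8389) ≈ 0.1980
After 'negative': P(infected) = 0.55·0.1980 / (0.55·0.1980 + 0.65·0.8020) ≈ 0.1728
After 'positive': P(infected) = 0.45·0.1728 / (0.45·0.1728 + 0.35·0.8272) ≈ 0.2117

0.212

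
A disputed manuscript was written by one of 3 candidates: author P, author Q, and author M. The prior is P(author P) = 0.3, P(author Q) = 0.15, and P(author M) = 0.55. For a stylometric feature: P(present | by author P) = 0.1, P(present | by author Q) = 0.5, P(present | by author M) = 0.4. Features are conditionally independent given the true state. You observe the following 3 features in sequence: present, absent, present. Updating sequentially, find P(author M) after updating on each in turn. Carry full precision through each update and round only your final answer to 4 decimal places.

0.7111

Apply Bayes' rule sequentially, carrying P(author M) forward.
After 'present': normaliser = 0.1·0.3000 + 0.5·0.1500 + 0.4·0.5500; P(author P) ≈ 0.0923, P(author Q) ≈ 0.2308, P(author M) ≈ 0.6769
After 'absent': normaliser = 0.9·0.0923 + 0.5·0.2308 + 0.6·0.6769; P(author P) ≈ 0.1374, P(author Q) ≈ 0.1908, P(author M) ≈ 0.6718
After 'present': normaliser = 0.1·0.1374 + 0.5·0.1908 + 0.4·0.6718; P(author P) ≈ 0.0364, P(author Q) ≈ 0.2525, P(author M) ≈ 0.7111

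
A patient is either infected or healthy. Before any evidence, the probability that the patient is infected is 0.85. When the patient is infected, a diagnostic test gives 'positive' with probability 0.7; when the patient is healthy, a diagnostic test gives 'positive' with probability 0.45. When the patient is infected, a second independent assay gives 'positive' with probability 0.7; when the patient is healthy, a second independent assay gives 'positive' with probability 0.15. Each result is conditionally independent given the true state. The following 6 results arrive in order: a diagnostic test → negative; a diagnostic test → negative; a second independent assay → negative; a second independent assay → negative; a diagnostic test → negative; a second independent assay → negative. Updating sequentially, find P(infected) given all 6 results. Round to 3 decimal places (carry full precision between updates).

0.039

Apply Bayes' rule sequentially, carrying P(infected) forward.
After a diagnostic test='negative': P(infected) = 0.3·0.8500 / (0.3·0.8500 + 0.55·0.1500) ≈ 0.7556
After a diagnostic test='negative': P(infected) = 0.3·0.7556 / (0.3·0.7556 + 0.55·0.2444) ≈ 0.6277
After a second independent assay='negative': P(infected) = 0.3·0.6277 / (0.3·0.6277 + 0.85·0.3723) ≈ 0.3731
After a second independent assay='negative': P(infected) = 0.3·0.3731 / (0.3·0.3731 + 0.85·0.6269) ≈ 0.1736
After a diagnostic test='negative': P(infected) = 0.3·0.1736 / (0.3·0.1736 + 0.55·0.8264) ≈ 0.1028
After a second independent assay='negative': P(infected) = 0.3·0.1028 / (0.3·0.1028 + 0.85·0.8972) ≈ 0.0389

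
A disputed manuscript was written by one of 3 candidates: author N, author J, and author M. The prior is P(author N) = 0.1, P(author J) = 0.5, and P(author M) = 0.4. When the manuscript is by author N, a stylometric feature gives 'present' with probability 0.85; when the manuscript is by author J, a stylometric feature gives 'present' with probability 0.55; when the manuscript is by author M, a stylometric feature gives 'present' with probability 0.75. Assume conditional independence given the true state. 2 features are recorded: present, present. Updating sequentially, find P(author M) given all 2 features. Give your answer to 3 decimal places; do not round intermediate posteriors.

0.502

After 'present': normaliser = 0.85·0.1000 + 0.55·0.5000 + 0.75·0.4000; P(author N) ≈ 0.1288, P(author J) ≈ 0.4167, P(author M) ≈ 0.4545
After 'present': normaliser = 0.85·0.1288 + 0.55·0.4167 + 0.75·0.4545; P(author N) ≈ 0.1611, P(author J) ≈ 0.3372, P(author M) ≈ 0.5017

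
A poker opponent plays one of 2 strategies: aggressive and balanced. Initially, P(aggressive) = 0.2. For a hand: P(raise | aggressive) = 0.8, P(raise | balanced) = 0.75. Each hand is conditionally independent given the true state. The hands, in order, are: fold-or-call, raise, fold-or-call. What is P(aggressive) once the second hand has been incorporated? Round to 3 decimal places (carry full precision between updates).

0.176

Each posterior becomes the prior for the next update.
After 'fold-or-call': P(aggressive) = 0.2·0.2000 / (0.2·0.2000 + 0.25·0.8000) ≈ 0.1667
After 'raise': P(aggressive) = 0.8·0.1667 / (0.8·0.1667 + 0.75·0.8333) ≈ 0.1758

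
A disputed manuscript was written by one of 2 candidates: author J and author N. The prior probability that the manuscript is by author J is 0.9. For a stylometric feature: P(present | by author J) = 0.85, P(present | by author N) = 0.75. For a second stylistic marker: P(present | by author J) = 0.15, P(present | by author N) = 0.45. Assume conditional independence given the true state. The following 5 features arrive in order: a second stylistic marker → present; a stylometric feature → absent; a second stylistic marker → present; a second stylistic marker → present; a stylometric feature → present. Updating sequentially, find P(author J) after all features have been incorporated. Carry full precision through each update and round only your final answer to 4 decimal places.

0.1848

After a second stylistic marker='present': P(author J) = 0.15·0.9000 / (0.15·0.9000 + 0.45·0.1000) ≈ 0.7500
After a stylometric feature='absent': P(author J) = 0.15·0.7500 / (0.15·0.7500 + 0.25·0.2500) ≈ 0.6429
After a second stylistic marker='present': P(author J) = 0.15·0.6429 / (0.15·0.6429 + 0.45·0.3571) ≈ 0.3750
After a second stylistic marker='present': P(author J) = 0.15·0.3750 / (0.15·0.3750 + 0.45·0.6250) ≈ 0.1667
After a stylometric feature='present': P(author J) = 0.85·0.1667 / (0.85·0.1667 + 0.75·0.8333) ≈ 0.1848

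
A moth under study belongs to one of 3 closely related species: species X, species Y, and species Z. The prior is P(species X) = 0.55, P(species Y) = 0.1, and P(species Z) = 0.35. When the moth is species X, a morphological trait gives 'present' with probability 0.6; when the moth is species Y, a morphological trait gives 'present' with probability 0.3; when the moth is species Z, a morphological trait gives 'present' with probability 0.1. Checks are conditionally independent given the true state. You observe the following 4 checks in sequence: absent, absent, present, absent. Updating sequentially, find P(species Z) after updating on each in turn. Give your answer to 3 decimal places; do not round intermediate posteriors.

After 'absent': normaliser = 0.4·0.5500 + 0.7·0.1000 + 0.9·0.3500; P(species X) ≈ 0.3636, P(species Y) ≈ 0.1157, P(species Z) ≈ 0.5207
After 'absent': normaliser = 0.4·0.3636 + 0.7·0.1157 + 0.9·0.5207; P(species X) ≈ 0.2093, P(species Y) ≈ 0.1165, P(species Z) ≈ 0.6742
After 'present': normaliser = 0.6·0.2093 + 0.3·0.1165 + 0.1·0.6742; P(species X) ≈ 0.5509, P(species Y) ≈ 0.1534, P(species Z) ≈ 0.2958
After 'absent': normaliser = 0.4·0.5509 + 0.7·0.1534 + 0.9·0.2958; P(species X) ≈ 0.3710, P(species Y) ≈ 0.1808, P(species Z) ≈ 0.4482

0.448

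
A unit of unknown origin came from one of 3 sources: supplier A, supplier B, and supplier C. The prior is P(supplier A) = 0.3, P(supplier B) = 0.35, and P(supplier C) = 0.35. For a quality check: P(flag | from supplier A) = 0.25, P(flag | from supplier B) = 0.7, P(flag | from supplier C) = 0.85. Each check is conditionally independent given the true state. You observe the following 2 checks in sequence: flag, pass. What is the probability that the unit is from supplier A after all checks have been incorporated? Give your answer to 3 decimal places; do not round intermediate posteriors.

After 'flag': normaliser = 0.25·0.3000 + 0.7·0.3500 + 0.85·0.3500; P(supplier A) ≈ 0.1215, P(supplier B) ≈ 0.3968, P(supplier C) ≈ 0.4818
After 'pass': normaliser = 0.75·0.1215 + 0.3·0.3968 + 0.15·0.4818; P(supplier A) ≈ 0.3226, P(supplier B) ≈ 0.4215, P(supplier C) ≈ 0.2559

0.323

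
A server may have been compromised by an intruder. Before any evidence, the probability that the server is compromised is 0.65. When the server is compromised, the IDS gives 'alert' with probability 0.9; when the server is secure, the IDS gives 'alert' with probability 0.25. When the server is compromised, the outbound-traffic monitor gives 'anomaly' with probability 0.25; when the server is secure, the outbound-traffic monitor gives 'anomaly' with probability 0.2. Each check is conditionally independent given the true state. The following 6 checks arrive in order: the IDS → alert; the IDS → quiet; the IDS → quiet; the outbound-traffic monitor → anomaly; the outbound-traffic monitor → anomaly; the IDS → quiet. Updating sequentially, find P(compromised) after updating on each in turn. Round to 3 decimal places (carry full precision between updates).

0.024

After the IDS='alert': P(compromised) = 0.9·0.6500 / (0.9·0.6500 + 0.25·0.3500) ≈ 0.8699
After the IDS='quiet': P(compromised) = 0.1·0.8699 / (0.1·0.8699 + 0.75·0.1301) ≈ 0.4713
After the IDS='quiet': P(compromised) = 0.1·0.4713 / (0.1·0.4713 + 0.75·0.5287) ≈ 0.1062
After the outbound-traffic monitor='anomaly': P(compromised) = 0.25·0.1062 / (0.25·0.1062 + 0.2·0.8938) ≈ 0.1294
After the outbound-traffic monitor='anomaly': P(compromised) = 0.25·0.1294 / (0.25·0.1294 + 0.2·0.8706) ≈ 0.1566
After the IDS='quiet': P(compromised) = 0.1·0.1566 / (0.1·0.1566 + 0.75·0.8434) ≈ 0.0242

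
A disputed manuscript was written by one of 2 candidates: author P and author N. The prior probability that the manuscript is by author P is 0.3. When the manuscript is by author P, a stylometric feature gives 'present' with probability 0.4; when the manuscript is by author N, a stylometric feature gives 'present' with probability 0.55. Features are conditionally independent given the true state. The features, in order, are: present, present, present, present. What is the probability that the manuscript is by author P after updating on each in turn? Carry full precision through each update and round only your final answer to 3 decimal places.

After 'present': P(author P) = 0.4·0.3000 / (0.4·0.3000 + 0.55·0.7000) ≈ 0.2376
After 'present': P(author P) = 0.4·0.2376 / (0.4·0.2376 + 0.55·0.7624) ≈ 0.1848
After 'present': P(author P) = 0.4·0.1848 / (0.4·0.1848 + 0.55·0.8152) ≈ 0.1415
After 'present': P(author P) = 0.4·0.1415 / (0.4·0.1415 + 0.55·0.8585) ≈ 0.1071

0.107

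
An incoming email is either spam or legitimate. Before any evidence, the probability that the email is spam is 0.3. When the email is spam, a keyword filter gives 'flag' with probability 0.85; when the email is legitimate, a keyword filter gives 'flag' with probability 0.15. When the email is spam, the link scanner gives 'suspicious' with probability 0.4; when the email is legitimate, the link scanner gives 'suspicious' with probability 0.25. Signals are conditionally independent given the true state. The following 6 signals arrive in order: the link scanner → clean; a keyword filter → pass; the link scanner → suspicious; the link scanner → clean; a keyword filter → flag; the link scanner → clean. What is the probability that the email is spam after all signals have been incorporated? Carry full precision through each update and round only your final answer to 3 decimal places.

0.260

Apply Bayes' rule sequentially, carrying P(spam) forward.
After the link scanner='clean': P(spam) = 0.6·0.3000 / (0.6·0.3000 + 0.75·0.7000) ≈ 0.2553
After a keyword filter='pass': P(spam) = 0.15·0.2553 / (0.15·0.2553 + 0.85·0.7447) ≈ 0.0571
After the link scanner='suspicious': P(spam) = 0.4·0.0571 / (0.4·0.0571 + 0.25·0.9429) ≈ 0.0883
After the link scanner='clean': P(spam) = 0.6·0.0883 / (0.6·0.0883 + 0.75·0.9117) ≈ 0.0719
After a keyword filter='flag': P(spam) = 0.85·0.0719 / (0.85·0.0719 + 0.15·0.9281) ≈ 0.3050
After the link scanner='clean': P(spam) = 0.6·0.3050 / (0.6·0.3050 + 0.75·0.6950) ≈ 0.2599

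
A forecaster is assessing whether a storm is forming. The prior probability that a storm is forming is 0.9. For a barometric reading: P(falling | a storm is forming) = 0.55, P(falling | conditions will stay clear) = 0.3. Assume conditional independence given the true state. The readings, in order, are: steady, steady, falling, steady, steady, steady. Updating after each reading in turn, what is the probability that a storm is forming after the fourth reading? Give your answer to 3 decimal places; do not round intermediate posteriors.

0.814

After 'steady': P(storm) = 0.45·0.9000 / (0.45·0.9000 + 0.7·0.1000) ≈ 0.8526
After 'steady': P(storm) = 0.45·0.8526 / (0.45·0.8526 + 0.7·0.1474) ≈ 0.7881
After 'falling': P(storm) = 0.55·0.7881 / (0.55·0.7881 + 0.3·0.2119) ≈ 0.8721
After 'steady': P(storm) = 0.45·0.8721 / (0.45·0.8721 + 0.7·0.1279) ≈ 0.8142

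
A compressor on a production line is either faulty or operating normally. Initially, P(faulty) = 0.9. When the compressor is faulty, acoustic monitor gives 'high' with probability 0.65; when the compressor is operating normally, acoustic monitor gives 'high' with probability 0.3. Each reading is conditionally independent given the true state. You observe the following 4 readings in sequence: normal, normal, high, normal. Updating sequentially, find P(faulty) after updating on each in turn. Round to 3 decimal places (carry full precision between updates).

0.709

After 'normal': P(faulty) = 0.35·0.9000 / (0.35·0.9000 + 0.7·0.1000) ≈ 0.8182
After 'normal': P(faulty) = 0.35·0.8182 / (0.35·0.8182 + 0.7·0.1818) ≈ 0.6923
After 'high': P(faulty) = 0.65·0.6923 / (0.65·0.6923 + 0.3·0.3077) ≈ 0.8298
After 'normal': P(faulty) = 0.35·0.8298 / (0.35·0.8298 + 0.7·0.1702) ≈ 0.7091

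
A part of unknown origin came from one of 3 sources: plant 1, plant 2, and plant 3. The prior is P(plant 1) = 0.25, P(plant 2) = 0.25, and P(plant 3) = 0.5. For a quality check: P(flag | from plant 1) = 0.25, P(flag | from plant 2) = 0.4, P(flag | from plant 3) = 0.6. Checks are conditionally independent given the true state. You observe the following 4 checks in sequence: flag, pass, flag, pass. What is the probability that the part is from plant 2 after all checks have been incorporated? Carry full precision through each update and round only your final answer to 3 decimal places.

0.277

After 'flag': normaliser = 0.25·0.2500 + 0.4·0.2500 + 0.6·0.5000; P(plant 1) ≈ 0.1351, P(plant 2) ≈ 0.2162, P(plant 3) ≈ 0.6486
After 'pass': normaliser = 0.75·0.1351 + 0.6·0.2162 + 0.4·0.6486; P(plant 1) ≈ 0.2066, P(plant 2) ≈ 0.2645, P(plant 3) ≈ 0.5289
After 'flag': normaliser = 0.25·0.2066 + 0.4·0.2645 + 0.6·0.5289; P(plant 1) ≈ 0.1088, P(plant 2) ≈ 0.2228, P(plant 3) ≈ 0.6684
After 'pass': normaliser = 0.75·0.1088 + 0.6·0.2228 + 0.4·0.6684; P(plant 1) ≈ 0.1691, P(plant 2) ≈ 0.2770, P(plant 3) ≈ 0.5540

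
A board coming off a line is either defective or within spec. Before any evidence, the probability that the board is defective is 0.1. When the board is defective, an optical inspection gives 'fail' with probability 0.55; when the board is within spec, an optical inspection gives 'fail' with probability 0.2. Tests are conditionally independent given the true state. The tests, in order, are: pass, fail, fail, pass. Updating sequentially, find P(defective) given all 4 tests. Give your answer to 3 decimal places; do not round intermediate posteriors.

0.210

Each posterior becomes the prior for the next update.
After 'pass': P(defective) = 0.45·0.1000 / (0.45·0.1000 + 0.8·0.9000) ≈ 0.0588
After 'fail': P(defective) = 0.55·0.0588 / (0.55·0.0588 + 0.2·0.9412) ≈ 0.1467
After 'fail': P(defective) = 0.55·0.1467 / (0.55·0.1467 + 0.2·0.8533) ≈ 0.3210
After 'pass': P(defective) = 0.45·0.3210 / (0.45·0.3210 + 0.8·0.6790) ≈ 0.2100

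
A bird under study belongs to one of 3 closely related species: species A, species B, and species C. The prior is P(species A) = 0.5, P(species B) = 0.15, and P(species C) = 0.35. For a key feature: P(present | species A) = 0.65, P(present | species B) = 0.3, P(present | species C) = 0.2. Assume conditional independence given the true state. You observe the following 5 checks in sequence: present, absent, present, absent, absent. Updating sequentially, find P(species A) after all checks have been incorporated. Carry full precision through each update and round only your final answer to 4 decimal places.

After 'present': normaliser = 0.65·0.5000 + 0.3·0.1500 + 0.2·0.3500; P(species A) ≈ 0.7386, P(species B) ≈ 0.1023, P(species C) ≈ 0.1591
After 'absent': normaliser = 0.35·0.7386 + 0.7·0.1023 + 0.8·0.1591; P(species A) ≈ 0.5652, P(species B) ≈ 0.1565, P(species C) ≈ 0.2783
After 'present': normaliser = 0.65·0.5652 + 0.3·0.1565 + 0.2·0.2783; P(species A) ≈ 0.7817, P(species B) ≈ 0.0999, P(species C) ≈ 0.1184
After 'absent': normaliser = 0.35·0.7817 + 0.7·0.0999 + 0.8·0.1184; P(species A) ≈ 0.6243, P(species B) ≈ 0.1596, P(species C) ≈ 0.2161
After 'absent': normaliser = 0.35·0.6243 + 0.7·0.1596 + 0.8·0.2161; P(species A) ≈ 0.4343, P(species B) ≈ 0.2220, P(species C) ≈ 0.3437

0.4343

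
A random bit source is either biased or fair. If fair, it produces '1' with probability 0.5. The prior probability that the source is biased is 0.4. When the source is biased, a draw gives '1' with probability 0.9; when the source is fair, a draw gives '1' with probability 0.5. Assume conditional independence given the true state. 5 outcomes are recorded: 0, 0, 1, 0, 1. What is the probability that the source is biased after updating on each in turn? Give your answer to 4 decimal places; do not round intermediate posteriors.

0.0170

After '0': P(biased) = 0.1·0.4000 / (0.1·0.4000 + 0.5·0.6000) ≈ 0.1176
After '0': P(biased) = 0.1·0.1176 / (0.1·0.1176 + 0.5·0.8824) ≈ 0.0260
After '1': P(biased) = 0.9·0.0260 / (0.9·0.0260 + 0.5·0.9740) ≈ 0.0458
After '0': P(biased) = 0.1·0.0458 / (0.1·0.0458 + 0.5·0.9542) ≈ 0.0095
After '1': P(biased) = 0.9·0.0095 / (0.9·0.0095 + 0.5·0.9905) ≈ 0.0170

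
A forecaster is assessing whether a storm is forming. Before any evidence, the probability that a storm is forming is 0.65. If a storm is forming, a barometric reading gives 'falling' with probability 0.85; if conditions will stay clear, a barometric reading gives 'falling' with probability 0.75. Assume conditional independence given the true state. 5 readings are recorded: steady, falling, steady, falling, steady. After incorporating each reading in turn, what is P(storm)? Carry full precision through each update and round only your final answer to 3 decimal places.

Each posterior becomes the prior for the next update.
After 'steady': P(storm) = 0.15·0.6500 / (0.15·0.6500 + 0.25·0.3500) ≈ 0.5270
After 'falling': P(storm) = 0.85·0.5270 / (0.85·0.5270 + 0.75·0.4730) ≈ 0.5581
After 'steady': P(storm) = 0.15·0.5581 / (0.15·0.5581 + 0.25·0.4419) ≈ 0.4311
After 'falling': P(storm) = 0.85·0.4311 / (0.85·0.4311 + 0.75·0.5689) ≈ 0.4620
After 'steady': P(storm) = 0.15·0.4620 / (0.15·0.4620 + 0.25·0.5380) ≈ 0.3400

0.340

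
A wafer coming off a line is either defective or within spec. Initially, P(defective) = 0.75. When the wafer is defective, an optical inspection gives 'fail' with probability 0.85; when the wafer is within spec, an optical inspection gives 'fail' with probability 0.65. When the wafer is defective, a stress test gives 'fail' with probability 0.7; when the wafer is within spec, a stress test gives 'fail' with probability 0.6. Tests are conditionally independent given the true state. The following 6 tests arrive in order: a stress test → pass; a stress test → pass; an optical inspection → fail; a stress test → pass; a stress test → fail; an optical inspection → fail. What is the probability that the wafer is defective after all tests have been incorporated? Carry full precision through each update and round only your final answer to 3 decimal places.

0.716

Apply Bayes' rule sequentially, carrying P(defective) forward.
After a stress test='pass': P(defective) = 0.3·0.7500 / (0.3·0.7500 + 0.4·0.2500) ≈ 0.6923
After a stress test='pass': P(defective) = 0.3·0.6923 / (0.3·0.6923 + 0.4·0.3077) ≈ 0.6279
After an optical inspection='fail': P(defective) = 0.85·0.6279 / (0.85·0.6279 + 0.65·0.3721) ≈ 0.6882
After a stress test='pass': P(defective) = 0.3·0.6882 / (0.3·0.6882 + 0.4·0.3118) ≈ 0.6234
After a stress test='fail': P(defective) = 0.7·0.6234 / (0.7·0.6234 + 0.6·0.3766) ≈ 0.6588
After an optical inspection='fail': P(defective) = 0.85·0.6588 / (0.85·0.6588 + 0.65·0.3412) ≈ 0.7163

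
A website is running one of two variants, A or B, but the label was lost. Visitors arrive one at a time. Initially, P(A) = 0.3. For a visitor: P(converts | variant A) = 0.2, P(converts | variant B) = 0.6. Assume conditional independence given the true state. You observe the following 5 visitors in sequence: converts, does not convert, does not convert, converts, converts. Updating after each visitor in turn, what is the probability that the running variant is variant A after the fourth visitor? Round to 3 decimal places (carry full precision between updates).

After 'converts': P(A) = 0.2·0.3000 / (0.2·0.3000 + 0.6·0.7000) ≈ 0.1250
After 'does not convert': P(A) = 0.8·0.1250 / (0.8·0.1250 + 0.4·0.8750) ≈ 0.2222
After 'does not convert': P(A) = 0.8·0.2222 / (0.8·0.2222 + 0.4·0.7778) ≈ 0.3636
After 'converts': P(A) = 0.2·0.3636 / (0.2·0.3636 + 0.6·0.6364) ≈ 0.1600

0.160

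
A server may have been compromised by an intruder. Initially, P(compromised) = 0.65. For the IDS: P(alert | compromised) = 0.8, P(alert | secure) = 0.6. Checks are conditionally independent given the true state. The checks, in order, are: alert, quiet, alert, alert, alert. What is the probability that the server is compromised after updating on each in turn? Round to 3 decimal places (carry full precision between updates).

0.746

After 'alert': P(compromised) = 0.8·0.6500 / (0.8·0.6500 + 0.6·0.3500) ≈ 0.7123
After 'quiet': P(compromised) = 0.2·0.7123 / (0.2·0.7123 + 0.4·0.2877) ≈ 0.5532
After 'alert': P(compromised) = 0.8·0.5532 / (0.8·0.5532 + 0.6·0.4468) ≈ 0.6228
After 'alert': P(compromised) = 0.8·0.6228 / (0.8·0.6228 + 0.6·0.3772) ≈ 0.6876
After 'alert': P(compromised) = 0.8·0.6876 / (0.8·0.6876 + 0.6·0.3124) ≈ 0.7459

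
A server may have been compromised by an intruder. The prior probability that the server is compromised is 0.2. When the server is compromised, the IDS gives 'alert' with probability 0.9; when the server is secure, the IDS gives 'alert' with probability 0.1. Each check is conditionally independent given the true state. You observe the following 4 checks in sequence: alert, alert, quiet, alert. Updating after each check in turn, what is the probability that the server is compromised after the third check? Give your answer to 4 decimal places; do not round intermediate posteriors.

After 'alert': P(compromised) = 0.9·0.2000 / (0.9·0.2000 + 0.1·0.8000) ≈ 0.6923
After 'alert': P(compromised) = 0.9·0.6923 / (0.9·0.6923 + 0.1·0.3077) ≈ 0.9529
After 'quiet': P(compromised) = 0.1·0.9529 / (0.1·0.9529 + 0.9·0.0471) ≈ 0.6923

0.6923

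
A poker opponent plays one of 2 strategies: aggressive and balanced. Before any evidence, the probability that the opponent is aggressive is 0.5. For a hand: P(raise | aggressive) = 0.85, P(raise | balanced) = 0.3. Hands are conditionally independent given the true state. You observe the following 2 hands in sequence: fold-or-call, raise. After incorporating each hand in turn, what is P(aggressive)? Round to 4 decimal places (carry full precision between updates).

0.3778

Each posterior becomes the prior for the next update.
After 'fold-or-call': P(aggressive) = 0.15·0.5000 / (0.15·0.5000 + 0.7·0.5000) ≈ 0.1765
After 'raise': P(aggressive) = 0.85·0.1765 / (0.85·0.1765 + 0.3·0.8235) ≈ 0.3778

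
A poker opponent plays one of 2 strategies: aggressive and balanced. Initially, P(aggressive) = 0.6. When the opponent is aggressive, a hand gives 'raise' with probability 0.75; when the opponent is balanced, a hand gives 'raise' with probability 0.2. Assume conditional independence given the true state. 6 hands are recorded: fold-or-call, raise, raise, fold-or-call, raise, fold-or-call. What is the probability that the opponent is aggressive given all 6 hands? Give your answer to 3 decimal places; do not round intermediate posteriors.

After 'fold-or-call': P(aggressive) = 0.25·0.6000 / (0.25·0.6000 + 0.8·0.4000) ≈ 0.3191
After 'raise': P(aggressive) = 0.75·0.3191 / (0.75·0.3191 + 0.2·0.6809) ≈ 0.6374
After 'raise': P(aggressive) = 0.75·0.6374 / (0.75·0.6374 + 0.2·0.3626) ≈ 0.8683
After 'fold-or-call': P(aggressive) = 0.25·0.8683 / (0.25·0.8683 + 0.8·0.1317) ≈ 0.6732
After 'raise': P(aggressive) = 0.75·0.6732 / (0.75·0.6732 + 0.2·0.3268) ≈ 0.8854
After 'fold-or-call': P(aggressive) = 0.25·0.8854 / (0.25·0.8854 + 0.8·0.1146) ≈ 0.7071

0.707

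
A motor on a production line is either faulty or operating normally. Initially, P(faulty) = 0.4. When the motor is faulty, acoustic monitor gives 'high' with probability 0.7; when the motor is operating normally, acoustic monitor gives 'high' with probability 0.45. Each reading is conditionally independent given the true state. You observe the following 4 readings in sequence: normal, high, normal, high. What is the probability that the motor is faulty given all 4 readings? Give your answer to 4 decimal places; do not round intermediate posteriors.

0.3243

Apply Bayes' rule sequentially, carrying P(faulty) forward.
After 'normal': P(faulty) = 0.3·0.4000 / (0.3·0.4000 + 0.55·0.6000) ≈ 0.2667
After 'high': P(faulty) = 0.7·0.2667 / (0.7·0.2667 + 0.45·0.7333) ≈ 0.3613
After 'normal': P(faulty) = 0.3·0.3613 / (0.3·0.3613 + 0.55·0.6387) ≈ 0.2358
After 'high': P(faulty) = 0.7·0.2358 / (0.7·0.2358 + 0.45·0.7642) ≈ 0.3243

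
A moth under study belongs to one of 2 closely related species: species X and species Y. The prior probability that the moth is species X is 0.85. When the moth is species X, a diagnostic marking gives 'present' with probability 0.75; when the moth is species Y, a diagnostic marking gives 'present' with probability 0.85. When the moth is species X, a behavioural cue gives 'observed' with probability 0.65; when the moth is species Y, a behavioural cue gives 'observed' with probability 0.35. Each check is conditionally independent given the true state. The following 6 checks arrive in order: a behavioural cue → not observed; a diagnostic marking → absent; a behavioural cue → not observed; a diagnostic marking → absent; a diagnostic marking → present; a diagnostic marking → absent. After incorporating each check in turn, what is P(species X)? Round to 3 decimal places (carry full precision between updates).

0.870

After a behavioural cue='not observed': P(species X) = 0.35·0.8500 / (0.35·0.8500 + 0.65·0.1500) ≈ 0.7532
After a diagnostic marking='absent': P(species X) = 0.25·0.7532 / (0.25·0.7532 + 0.15·0.2468) ≈ 0.8357
After a behavioural cue='not observed': P(species X) = 0.35·0.8357 / (0.35·0.8357 + 0.65·0.1643) ≈ 0.7325
After a diagnostic marking='absent': P(species X) = 0.25·0.7325 / (0.25·0.7325 + 0.15·0.2675) ≈ 0.8203
After a diagnostic marking='present': P(species X) = 0.75·0.8203 / (0.75·0.8203 + 0.85·0.1797) ≈ 0.8011
After a diagnostic marking='absent': P(species X) = 0.25·0.8011 / (0.25·0.8011 + 0.15·0.1989) ≈ 0.8703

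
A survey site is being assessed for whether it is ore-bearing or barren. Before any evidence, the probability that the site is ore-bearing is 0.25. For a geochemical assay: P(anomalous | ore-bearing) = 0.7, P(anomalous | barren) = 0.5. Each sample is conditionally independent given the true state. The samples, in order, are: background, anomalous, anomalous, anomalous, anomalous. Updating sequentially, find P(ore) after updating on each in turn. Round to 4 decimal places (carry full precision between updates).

Each posterior becomes the prior for the next update.
After 'background': P(ore) = 0.3·0.2500 / (0.3·0.2500 + 0.5·0.7500) ≈ 0.1667
After 'anomalous': P(ore) = 0.7·0.1667 / (0.7·0.1667 + 0.5·0.8333) ≈ 0.2188
After 'anomalous': P(ore) = 0.7·0.2188 / (0.7·0.2188 + 0.5·0.7812) ≈ 0.2816
After 'anomalous': P(ore) = 0.7·0.2816 / (0.7·0.2816 + 0.5·0.7184) ≈ 0.3543
After 'anomalous': P(ore) = 0.7·0.3543 / (0.7·0.3543 + 0.5·0.6457) ≈ 0.4345

0.4345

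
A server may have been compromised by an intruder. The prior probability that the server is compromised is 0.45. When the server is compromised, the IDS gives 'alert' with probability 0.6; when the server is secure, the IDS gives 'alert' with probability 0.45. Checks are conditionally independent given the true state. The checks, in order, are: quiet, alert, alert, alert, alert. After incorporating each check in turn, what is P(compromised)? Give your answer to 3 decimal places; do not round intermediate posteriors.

0.653

After 'quiet': P(compromised) = 0.4·0.4500 / (0.4·0.4500 + 0.55·0.5500) ≈ 0.3731
After 'alert': P(compromised) = 0.6·0.3731 / (0.6·0.3731 + 0.45·0.6269) ≈ 0.4424
After 'alert': P(compromised) = 0.6·0.4424 / (0.6·0.4424 + 0.45·0.5576) ≈ 0.5141
After 'alert': P(compromised) = 0.6·0.5141 / (0.6·0.5141 + 0.45·0.4859) ≈ 0.5851
After 'alert': P(compromised) = 0.6·0.5851 / (0.6·0.5851 + 0.45·0.4149) ≈ 0.6529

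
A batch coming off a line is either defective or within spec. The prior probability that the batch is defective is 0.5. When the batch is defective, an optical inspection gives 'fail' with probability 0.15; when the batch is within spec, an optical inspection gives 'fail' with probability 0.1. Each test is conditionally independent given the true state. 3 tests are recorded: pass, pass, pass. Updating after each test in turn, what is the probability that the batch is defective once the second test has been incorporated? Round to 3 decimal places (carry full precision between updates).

0.471

After 'pass': P(defective) = 0.85·0.5000 / (0.85·0.5000 + 0.9·0.5000) ≈ 0.4857
After 'pass': P(defective) = 0.85·0.4857 / (0.85·0.4857 + 0.9·0.5143) ≈ 0.4715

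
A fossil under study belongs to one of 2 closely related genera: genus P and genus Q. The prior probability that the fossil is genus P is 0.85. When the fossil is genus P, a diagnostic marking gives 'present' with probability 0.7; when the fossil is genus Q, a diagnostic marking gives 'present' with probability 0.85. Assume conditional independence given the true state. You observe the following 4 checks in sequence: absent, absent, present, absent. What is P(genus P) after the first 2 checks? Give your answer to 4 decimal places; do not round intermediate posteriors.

Each posterior becomes the prior for the next update.
After 'absent': P(genus P) = 0.3·0.8500 / (0.3·0.8500 + 0.15·0.1500) ≈ 0.9189
After 'absent': P(genus P) = 0.3·0.9189 / (0.3·0.9189 + 0.15·0.0811) ≈ 0.9577

0.9577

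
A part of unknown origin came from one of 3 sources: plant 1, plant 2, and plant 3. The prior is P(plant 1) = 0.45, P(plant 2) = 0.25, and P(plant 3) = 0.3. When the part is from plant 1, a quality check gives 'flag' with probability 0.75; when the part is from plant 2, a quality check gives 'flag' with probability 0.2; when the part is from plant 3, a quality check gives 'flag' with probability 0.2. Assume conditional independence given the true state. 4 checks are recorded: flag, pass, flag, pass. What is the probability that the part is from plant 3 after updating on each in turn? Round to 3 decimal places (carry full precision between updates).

After 'flag': normaliser = 0.75·0.4500 + 0.2·0.2500 + 0.2·0.3000; P(plant 1) ≈ 0.7542, P(plant 2) ≈ 0.1117, P(plant 3) ≈ 0.1341
After 'pass': normaliser = 0.25·0.7542 + 0.8·0.1117 + 0.8·0.1341; P(plant 1) ≈ 0.4895, P(plant 2) ≈ 0.2321, P(plant 3) ≈ 0.2785
After 'flag': normaliser = 0.75·0.4895 + 0.2·0.2321 + 0.2·0.2785; P(plant 1) ≈ 0.7824, P(plant 2) ≈ 0.0989, P(plant 3) ≈ 0.1187
After 'pass': normaliser = 0.25·0.7824 + 0.8·0.0989 + 0.8·0.1187; P(plant 1) ≈ 0.5291, P(plant 2) ≈ 0.2140, P(plant 3) ≈ 0.2569

0.257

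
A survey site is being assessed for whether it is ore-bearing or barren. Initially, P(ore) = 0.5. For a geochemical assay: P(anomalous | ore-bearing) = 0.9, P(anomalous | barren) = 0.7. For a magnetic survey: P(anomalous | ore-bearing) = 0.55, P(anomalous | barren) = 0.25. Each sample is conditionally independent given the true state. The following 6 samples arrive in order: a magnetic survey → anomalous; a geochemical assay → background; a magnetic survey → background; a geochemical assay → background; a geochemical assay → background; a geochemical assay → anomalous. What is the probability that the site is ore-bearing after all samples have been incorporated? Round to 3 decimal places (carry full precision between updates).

Apply Bayes' rule sequentially, carrying P(ore) forward.
After a magnetic survey='anomalous': P(ore) = 0.55·0.5000 / (0.55·0.5000 + 0.25·0.5000) ≈ 0.6875
After a geochemical assay='background': P(ore) = 0.1·0.6875 / (0.1·0.6875 + 0.3·0.3125) ≈ 0.4231
After a magnetic survey='background': P(ore) = 0.45·0.4231 / (0.45·0.4231 + 0.75·0.5769) ≈ 0.3056
After a geochemical assay='background': P(ore) = 0.1·0.3056 / (0.1·0.3056 + 0.3·0.6944) ≈ 0.1279
After a geochemical assay='background': P(ore) = 0.1·0.1279 / (0.1·0.1279 + 0.3·0.8721) ≈ 0.0466
After a geochemical assay='anomalous': P(ore) = 0.9·0.0466 / (0.9·0.0466 + 0.7·0.9534) ≈ 0.0591

0.059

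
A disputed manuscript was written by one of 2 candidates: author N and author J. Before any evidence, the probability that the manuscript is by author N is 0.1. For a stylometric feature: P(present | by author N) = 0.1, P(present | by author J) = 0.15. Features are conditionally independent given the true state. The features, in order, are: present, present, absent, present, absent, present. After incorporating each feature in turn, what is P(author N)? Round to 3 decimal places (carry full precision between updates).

After 'present': P(author N) = 0.1·0.1000 / (0.1·0.1000 + 0.15·0.9000) ≈ 0.0690
After 'present': P(author N) = 0.1·0.0690 / (0.1·0.0690 + 0.15·0.9310) ≈ 0.0471
After 'absent': P(author N) = 0.9·0.0471 / (0.9·0.0471 + 0.85·0.9529) ≈ 0.0497
After 'present': P(author N) = 0.1·0.0497 / (0.1·0.0497 + 0.15·0.9503) ≈ 0.0337
After 'absent': P(author N) = 0.9·0.0337 / (0.9·0.0337 + 0.85·0.9663) ≈ 0.0356
After 'present': P(author N) = 0.1·0.0356 / (0.1·0.0356 + 0.15·0.9644) ≈ 0.0240

0.024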